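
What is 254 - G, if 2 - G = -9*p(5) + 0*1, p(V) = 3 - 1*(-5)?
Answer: 180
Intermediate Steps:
p(V) = 8 (p(V) = 3 + 5 = 8)
G = 74 (G = 2 - (-9*8 + 0*1) = 2 - (-72 + 0) = 2 - 1*(-72) = 2 + 72 = 74)
254 - G = 254 - 1*74 = 254 - 74 = 180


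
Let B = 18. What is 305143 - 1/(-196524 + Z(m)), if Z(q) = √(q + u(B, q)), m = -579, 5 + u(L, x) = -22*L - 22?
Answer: 1964189398706363/6436947263 + I*√1002/38621683578 ≈ 3.0514e+5 + 8.196e-10*I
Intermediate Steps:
u(L, x) = -27 - 22*L (u(L, x) = -5 + (-22*L - 22) = -5 + (-22 - 22*L) = -27 - 22*L)
Z(q) = √(-423 + q) (Z(q) = √(q + (-27 - 22*18)) = √(q + (-27 - 396)) = √(q - 423) = √(-423 + q))
305143 - 1/(-196524 + Z(m)) = 305143 - 1/(-196524 + √(-423 - 579)) = 305143 - 1/(-196524 + √(-1002)) = 305143 - 1/(-196524 + I*√1002)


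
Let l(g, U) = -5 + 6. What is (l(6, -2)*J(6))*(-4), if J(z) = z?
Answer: -24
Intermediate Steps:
l(g, U) = 1
(l(6, -2)*J(6))*(-4) = (1*6)*(-4) = 6*(-4) = -24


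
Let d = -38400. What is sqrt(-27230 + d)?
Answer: I*sqrt(65630) ≈ 256.18*I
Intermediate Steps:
sqrt(-27230 + d) = sqrt(-27230 - 38400) = sqrt(-65630) = I*sqrt(65630)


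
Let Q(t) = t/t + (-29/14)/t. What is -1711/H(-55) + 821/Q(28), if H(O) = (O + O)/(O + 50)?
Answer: 587201/726 ≈ 808.82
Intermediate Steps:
H(O) = 2*O/(50 + O) (H(O) = (2*O)/(50 + O) = 2*O/(50 + O))
Q(t) = 1 - 29/(14*t) (Q(t) = 1 + (-29*1/14)/t = 1 - 29/(14*t))
-1711/H(-55) + 821/Q(28) = -1711/(2*(-55)/(50 - 55)) + 821/(((-29/14 + 28)/28)) = -1711/(2*(-55)/(-5)) + 821/(((1/28)*(363/14))) = -1711/(2*(-55)*(-1/5)) + 821/(363/392) = -1711/22 + 821*(392/363) = -1711*1/22 + 321832/363 = -1711/22 + 321832/363 = 587201/726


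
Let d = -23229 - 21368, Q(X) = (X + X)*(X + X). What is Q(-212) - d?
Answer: 224373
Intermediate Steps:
Q(X) = 4*X² (Q(X) = (2*X)*(2*X) = 4*X²)
d = -44597
Q(-212) - d = 4*(-212)² - 1*(-44597) = 4*44944 + 44597 = 179776 + 44597 = 224373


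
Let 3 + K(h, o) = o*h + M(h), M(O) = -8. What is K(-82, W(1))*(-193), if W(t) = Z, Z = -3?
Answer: -45355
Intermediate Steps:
W(t) = -3
K(h, o) = -11 + h*o (K(h, o) = -3 + (o*h - 8) = -3 + (h*o - 8) = -3 + (-8 + h*o) = -11 + h*o)
K(-82, W(1))*(-193) = (-11 - 82*(-3))*(-193) = (-11 + 246)*(-193) = 235*(-193) = -45355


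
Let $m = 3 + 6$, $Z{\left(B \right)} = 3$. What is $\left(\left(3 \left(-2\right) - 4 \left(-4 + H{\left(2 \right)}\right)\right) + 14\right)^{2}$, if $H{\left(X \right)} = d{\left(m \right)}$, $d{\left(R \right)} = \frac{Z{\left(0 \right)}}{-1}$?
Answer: $1296$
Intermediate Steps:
$m = 9$
$d{\left(R \right)} = -3$ ($d{\left(R \right)} = \frac{3}{-1} = 3 \left(-1\right) = -3$)
$H{\left(X \right)} = -3$
$\left(\left(3 \left(-2\right) - 4 \left(-4 + H{\left(2 \right)}\right)\right) + 14\right)^{2} = \left(\left(3 \left(-2\right) - 4 \left(-4 - 3\right)\right) + 14\right)^{2} = \left(\left(-6 - -28\right) + 14\right)^{2} = \left(\left(-6 + 28\right) + 14\right)^{2} = \left(22 + 14\right)^{2} = 36^{2} = 1296$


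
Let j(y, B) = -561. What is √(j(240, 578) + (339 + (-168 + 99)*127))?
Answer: I*√8985 ≈ 94.789*I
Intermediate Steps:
√(j(240, 578) + (339 + (-168 + 99)*127)) = √(-561 + (339 + (-168 + 99)*127)) = √(-561 + (339 - 69*127)) = √(-561 + (339 - 8763)) = √(-561 - 8424) = √(-8985) = I*√8985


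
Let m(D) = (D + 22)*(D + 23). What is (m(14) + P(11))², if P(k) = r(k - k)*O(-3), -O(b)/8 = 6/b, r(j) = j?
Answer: 1774224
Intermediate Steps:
O(b) = -48/b
P(k) = 0 (P(k) = (k - k)*(-48/(-3)) = 0*(-48*(-⅓)) = 0*16 = 0)
m(D) = (22 + D)*(23 + D)
(m(14) + P(11))² = ((506 + 14² + 45*14) + 0)² = ((506 + 196 + 630) + 0)² = (1332 + 0)² = 1332² = 1774224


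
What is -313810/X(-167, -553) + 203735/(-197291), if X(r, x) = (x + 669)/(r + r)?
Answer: 5169636798970/5721439 ≈ 9.0356e+5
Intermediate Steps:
X(r, x) = (669 + x)/(2*r) (X(r, x) = (669 + x)/((2*r)) = (669 + x)*(1/(2*r)) = (669 + x)/(2*r))
-313810/X(-167, -553) + 203735/(-197291) = -313810*(-334/(669 - 553)) + 203735/(-197291) = -313810/((½)*(-1/167)*116) + 203735*(-1/197291) = -313810/(-58/167) - 203735/197291 = -313810*(-167/58) - 203735/197291 = 26203135/29 - 203735/197291 = 5169636798970/5721439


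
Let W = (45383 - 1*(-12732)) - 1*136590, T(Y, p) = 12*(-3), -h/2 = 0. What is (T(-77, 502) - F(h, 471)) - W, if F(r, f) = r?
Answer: 78439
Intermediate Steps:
h = 0 (h = -2*0 = 0)
T(Y, p) = -36
W = -78475 (W = (45383 + 12732) - 136590 = 58115 - 136590 = -78475)
(T(-77, 502) - F(h, 471)) - W = (-36 - 1*0) - 1*(-78475) = (-36 + 0) + 78475 = -36 + 78475 = 78439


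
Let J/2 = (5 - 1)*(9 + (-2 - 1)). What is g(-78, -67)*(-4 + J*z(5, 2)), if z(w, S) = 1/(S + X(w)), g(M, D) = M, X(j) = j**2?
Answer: 520/3 ≈ 173.33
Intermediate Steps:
J = 48 (J = 2*((5 - 1)*(9 + (-2 - 1))) = 2*(4*(9 - 3)) = 2*(4*6) = 2*24 = 48)
z(w, S) = 1/(S + w**2)
g(-78, -67)*(-4 + J*z(5, 2)) = -78*(-4 + 48/(2 + 5**2)) = -78*(-4 + 48/(2 + 25)) = -78*(-4 + 48/27) = -78*(-4 + 48*(1/27)) = -78*(-4 + 16/9) = -78*(-20/9) = 520/3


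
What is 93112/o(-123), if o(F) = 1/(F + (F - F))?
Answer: -11452776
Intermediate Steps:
o(F) = 1/F (o(F) = 1/(F + 0) = 1/F)
93112/o(-123) = 93112/(1/(-123)) = 93112/(-1/123) = 93112*(-123) = -11452776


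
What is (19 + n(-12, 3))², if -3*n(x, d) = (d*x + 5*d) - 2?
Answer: 6400/9 ≈ 711.11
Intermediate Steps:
n(x, d) = ⅔ - 5*d/3 - d*x/3 (n(x, d) = -((d*x + 5*d) - 2)/3 = -((5*d + d*x) - 2)/3 = -(-2 + 5*d + d*x)/3 = ⅔ - 5*d/3 - d*x/3)
(19 + n(-12, 3))² = (19 + (⅔ - 5/3*3 - ⅓*3*(-12)))² = (19 + (⅔ - 5 + 12))² = (19 + 23/3)² = (80/3)² = 6400/9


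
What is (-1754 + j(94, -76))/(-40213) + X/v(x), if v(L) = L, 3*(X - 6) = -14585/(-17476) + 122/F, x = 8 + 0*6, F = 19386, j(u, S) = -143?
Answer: 136053851462149/163485019845216 ≈ 0.83221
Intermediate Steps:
x = 8 (x = 8 + 0 = 8)
X = 3191546065/508184604 (X = 6 + (-14585/(-17476) + 122/19386)/3 = 6 + (-14585*(-1/17476) + 122*(1/19386))/3 = 6 + (14585/17476 + 61/9693)/3 = 6 + (1/3)*(142438441/169394868) = 6 + 142438441/508184604 = 3191546065/508184604 ≈ 6.2803)
(-1754 + j(94, -76))/(-40213) + X/v(x) = (-1754 - 143)/(-40213) + (3191546065/508184604)/8 = -1897*(-1/40213) + (3191546065/508184604)*(1/8) = 1897/40213 + 3191546065/4065476832 = 136053851462149/163485019845216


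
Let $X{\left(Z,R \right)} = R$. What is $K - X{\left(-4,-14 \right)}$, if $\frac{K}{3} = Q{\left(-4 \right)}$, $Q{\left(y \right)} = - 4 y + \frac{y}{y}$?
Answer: $65$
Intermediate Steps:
$Q{\left(y \right)} = 1 - 4 y$ ($Q{\left(y \right)} = - 4 y + 1 = 1 - 4 y$)
$K = 51$ ($K = 3 \left(1 - -16\right) = 3 \left(1 + 16\right) = 3 \cdot 17 = 51$)
$K - X{\left(-4,-14 \right)} = 51 - -14 = 51 + 14 = 65$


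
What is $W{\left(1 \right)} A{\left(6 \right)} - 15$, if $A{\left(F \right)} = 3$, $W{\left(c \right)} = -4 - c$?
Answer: $-30$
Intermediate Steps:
$W{\left(1 \right)} A{\left(6 \right)} - 15 = \left(-4 - 1\right) 3 - 15 = \left(-5\right) 3 - 15 = -15 - 15 = -30$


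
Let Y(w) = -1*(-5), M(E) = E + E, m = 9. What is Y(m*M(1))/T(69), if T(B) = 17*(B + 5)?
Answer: 5/1258 ≈ 0.0039746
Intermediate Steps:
M(E) = 2*E
T(B) = 85 + 17*B (T(B) = 17*(5 + B) = 85 + 17*B)
Y(w) = 5
Y(m*M(1))/T(69) = 5/(85 + 17*69) = 5/(85 + 1173) = 5/1258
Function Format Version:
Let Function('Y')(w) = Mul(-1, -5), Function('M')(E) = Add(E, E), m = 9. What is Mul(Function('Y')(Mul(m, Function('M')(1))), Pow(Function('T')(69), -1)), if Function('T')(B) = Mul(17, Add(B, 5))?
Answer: Rational(5, 1258) ≈ 0.0039746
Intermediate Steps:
Function('M')(E) = Mul(2, E)
Function('T')(B) = Add(85, Mul(17, B)) (Function('T')(B) = Mul(17, Add(5, B)) = Add(85, Mul(17, B)))
Function('Y')(w) = 5
Mul(Function('Y')(Mul(m, Function('M')(1))), Pow(Function('T')(69), -1)) = Mul(5, Pow(Add(85, Mul(17, 69)), -1)) = Mul(5, Pow(Add(85, 1173), -1)) = Mul(5, Pow(1258, -1)) = Mul(5, Rational(1, 1258)) = Rational(5, 1258)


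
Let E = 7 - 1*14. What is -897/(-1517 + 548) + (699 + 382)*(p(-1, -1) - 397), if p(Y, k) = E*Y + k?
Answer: -136522434/323 ≈ -4.2267e+5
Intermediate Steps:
E = -7 (E = 7 - 14 = -7)
p(Y, k) = k - 7*Y (p(Y, k) = -7*Y + k = k - 7*Y)
-897/(-1517 + 548) + (699 + 382)*(p(-1, -1) - 397) = -897/(-1517 + 548) + (699 + 382)*((-1 - 7*(-1)) - 397) = -897/(-969) + 1081*((-1 + 7) - 397) = -1/969*(-897) + 1081*(6 - 397) = 299/323 + 1081*(-391) = 299/323 - 422671 = -136522434/323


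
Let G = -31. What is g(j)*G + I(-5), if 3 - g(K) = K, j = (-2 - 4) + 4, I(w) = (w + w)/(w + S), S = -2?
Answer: -1075/7 ≈ -153.57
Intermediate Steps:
I(w) = 2*w/(-2 + w) (I(w) = (w + w)/(w - 2) = (2*w)/(-2 + w) = 2*w/(-2 + w))
j = -2 (j = -6 + 4 = -2)
g(K) = 3 - K
g(j)*G + I(-5) = (3 - 1*(-2))*(-31) + 2*(-5)/(-2 - 5) = (3 + 2)*(-31) + 2*(-5)/(-7) = 5*(-31) + 2*(-5)*(-⅐) = -155 + 10/7 = -1075/7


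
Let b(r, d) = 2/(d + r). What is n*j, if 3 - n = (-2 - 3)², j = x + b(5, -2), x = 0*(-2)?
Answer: -44/3 ≈ -14.667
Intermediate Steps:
x = 0
j = ⅔ (j = 0 + 2/(-2 + 5) = 0 + 2/3 = 0 + 2*(⅓) = 0 + ⅔ = ⅔ ≈ 0.66667)
n = -22 (n = 3 - (-2 - 3)² = 3 - 1*(-5)² = 3 - 1*25 = 3 - 25 = -22)
n*j = -22*⅔ = -44/3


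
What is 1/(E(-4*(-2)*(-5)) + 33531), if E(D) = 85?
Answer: 1/33616 ≈ 2.9748e-5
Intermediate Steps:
1/(E(-4*(-2)*(-5)) + 33531) = 1/(85 + 33531) = 1/33616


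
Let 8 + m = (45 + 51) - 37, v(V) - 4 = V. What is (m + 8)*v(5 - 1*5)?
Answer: 236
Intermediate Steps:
v(V) = 4 + V
m = 51 (m = -8 + ((45 + 51) - 37) = -8 + (96 - 37) = -8 + 59 = 51)
(m + 8)*v(5 - 1*5) = (51 + 8)*(4 + (5 - 1*5)) = 59*(4 + (5 - 5)) = 59*(4 + 0) = 59*4 = 236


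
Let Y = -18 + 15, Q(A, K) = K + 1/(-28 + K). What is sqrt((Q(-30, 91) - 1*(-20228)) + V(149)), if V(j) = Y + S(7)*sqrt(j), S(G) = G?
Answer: sqrt(8959363 + 3087*sqrt(149))/21 ≈ 142.83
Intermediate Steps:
Y = -3
V(j) = -3 + 7*sqrt(j)
sqrt((Q(-30, 91) - 1*(-20228)) + V(149)) = sqrt(((1 + 91**2 - 28*91)/(-28 + 91) - 1*(-20228)) + (-3 + 7*sqrt(149))) = sqrt(((1 + 8281 - 2548)/63 + 20228) + (-3 + 7*sqrt(149))) = sqrt(((1/63)*5734 + 20228) + (-3 + 7*sqrt(149))) = sqrt((5734/63 + 20228) + (-3 + 7*sqrt(149))) = sqrt(1280098/63 + (-3 + 7*sqrt(149))) = sqrt(1279909/63 + 7*sqrt(149))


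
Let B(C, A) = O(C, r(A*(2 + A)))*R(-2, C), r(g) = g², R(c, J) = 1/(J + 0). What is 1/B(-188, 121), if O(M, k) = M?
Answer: 1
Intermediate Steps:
R(c, J) = 1/J
B(C, A) = 1 (B(C, A) = C/C = 1)
1/B(-188, 121) = 1/1 = 1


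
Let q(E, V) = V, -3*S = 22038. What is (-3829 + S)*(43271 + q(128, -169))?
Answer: -481664850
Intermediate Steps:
S = -7346 (S = -⅓*22038 = -7346)
(-3829 + S)*(43271 + q(128, -169)) = (-3829 - 7346)*(43271 - 169) = -11175*43102 = -481664850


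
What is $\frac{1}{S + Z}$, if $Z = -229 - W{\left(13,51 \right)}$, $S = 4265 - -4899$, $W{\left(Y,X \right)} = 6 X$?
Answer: $\frac{1}{8629} \approx 0.00011589$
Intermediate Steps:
$S = 9164$ ($S = 4265 + 4899 = 9164$)
$Z = -535$ ($Z = -229 - 6 \cdot 51 = -229 - 306 = -535$)
$\frac{1}{S + Z} = \frac{1}{9164 - 535} = \frac{1}{8629}$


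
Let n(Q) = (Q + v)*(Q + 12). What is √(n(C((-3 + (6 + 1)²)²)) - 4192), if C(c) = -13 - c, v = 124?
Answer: √4240393 ≈ 2059.2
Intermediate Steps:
n(Q) = (12 + Q)*(124 + Q) (n(Q) = (Q + 124)*(Q + 12) = (124 + Q)*(12 + Q) = (12 + Q)*(124 + Q))
√(n(C((-3 + (6 + 1)²)²)) - 4192) = √((1488 + (-13 - (-3 + (6 + 1)²)²)² + 136*(-13 - (-3 + (6 + 1)²)²)) - 4192) = √((1488 + (-13 - (-3 + 7²)²)² + 136*(-13 - (-3 + 7²)²)) - 4192) = √((1488 + (-13 - (-3 + 49)²)² + 136*(-13 - (-3 + 49)²)) - 4192) = √((1488 + (-13 - 1*46²)² + 136*(-13 - 1*46²)) - 4192) = √((1488 + (-13 - 1*2116)² + 136*(-13 - 1*2116)) - 4192) = √((1488 + (-13 - 2116)² + 136*(-13 - 2116)) - 4192) = √((1488 + (-2129)² + 136*(-2129)) - 4192) = √((1488 + 4532641 - 289544) - 4192) = √(4244585 - 4192) = √4240393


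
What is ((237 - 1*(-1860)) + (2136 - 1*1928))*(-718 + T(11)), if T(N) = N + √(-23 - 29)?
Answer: -1629635 + 4610*I*√13 ≈ -1.6296e+6 + 16622.0*I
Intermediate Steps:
T(N) = N + 2*I*√13 (T(N) = N + √(-52) = N + 2*I*√13)
((237 - 1*(-1860)) + (2136 - 1*1928))*(-718 + T(11)) = ((237 - 1*(-1860)) + (2136 - 1*1928))*(-718 + (11 + 2*I*√13)) = ((237 + 1860) + (2136 - 1928))*(-707 + 2*I*√13) = (2097 + 208)*(-707 + 2*I*√13) = 2305*(-707 + 2*I*√13) = -1629635 + 4610*I*√13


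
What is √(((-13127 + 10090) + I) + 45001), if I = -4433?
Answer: √37531 ≈ 193.73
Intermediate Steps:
√(((-13127 + 10090) + I) + 45001) = √(((-13127 + 10090) - 4433) + 45001) = √((-3037 - 4433) + 45001) = √(-7470 + 45001) = √37531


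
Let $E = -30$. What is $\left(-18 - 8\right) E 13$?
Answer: $10140$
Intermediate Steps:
$\left(-18 - 8\right) E 13 = \left(-18 - 8\right) \left(-30\right) 13 = \left(-26\right) \left(-30\right) 13 = 780 \cdot 13 = 10140$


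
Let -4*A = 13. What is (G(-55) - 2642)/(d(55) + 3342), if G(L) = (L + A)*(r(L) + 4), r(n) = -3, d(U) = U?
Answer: -10801/13588 ≈ -0.79489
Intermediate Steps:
A = -13/4 (A = -¼*13 = -13/4 ≈ -3.2500)
G(L) = -13/4 + L (G(L) = (L - 13/4)*(-3 + 4) = (-13/4 + L)*1 = -13/4 + L)
(G(-55) - 2642)/(d(55) + 3342) = ((-13/4 - 55) - 2642)/(55 + 3342) = (-233/4 - 2642)/3397 = -10801/4*1/3397 = -10801/13588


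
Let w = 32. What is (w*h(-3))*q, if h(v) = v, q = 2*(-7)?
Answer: 1344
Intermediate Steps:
q = -14
(w*h(-3))*q = (32*(-3))*(-14) = -96*(-14) = 1344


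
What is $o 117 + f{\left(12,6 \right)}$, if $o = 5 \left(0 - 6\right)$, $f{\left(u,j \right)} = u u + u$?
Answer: $-3354$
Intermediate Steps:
$f{\left(u,j \right)} = u + u^{2}$ ($f{\left(u,j \right)} = u^{2} + u = u + u^{2}$)
$o = -30$ ($o = 5 \left(-6\right) = -30$)
$o 117 + f{\left(12,6 \right)} = \left(-30\right) 117 + 12 \left(1 + 12\right) = -3510 + 12 \cdot 13 = -3510 + 156 = -3354$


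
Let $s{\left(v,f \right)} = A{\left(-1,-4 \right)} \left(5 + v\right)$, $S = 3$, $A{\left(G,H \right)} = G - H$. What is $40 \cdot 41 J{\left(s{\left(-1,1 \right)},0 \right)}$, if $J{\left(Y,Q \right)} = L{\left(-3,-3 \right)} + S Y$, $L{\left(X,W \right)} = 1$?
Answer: $60680$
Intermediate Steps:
$s{\left(v,f \right)} = 15 + 3 v$ ($s{\left(v,f \right)} = \left(-1 - -4\right) \left(5 + v\right) = \left(-1 + 4\right) \left(5 + v\right) = 3 \left(5 + v\right) = 15 + 3 v$)
$J{\left(Y,Q \right)} = 1 + 3 Y$
$40 \cdot 41 J{\left(s{\left(-1,1 \right)},0 \right)} = 40 \cdot 41 \left(1 + 3 \left(15 + 3 \left(-1\right)\right)\right) = 1640 \left(1 + 3 \left(15 - 3\right)\right) = 1640 \left(1 + 3 \cdot 12\right) = 1640 \left(1 + 36\right) = 1640 \cdot 37 = 60680$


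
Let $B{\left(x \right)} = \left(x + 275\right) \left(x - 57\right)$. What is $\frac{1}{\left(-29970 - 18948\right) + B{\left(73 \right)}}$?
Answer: $- \frac{1}{43350} \approx -2.3068 \cdot 10^{-5}$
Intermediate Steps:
$B{\left(x \right)} = \left(-57 + x\right) \left(275 + x\right)$ ($B{\left(x \right)} = \left(275 + x\right) \left(-57 + x\right) = \left(-57 + x\right) \left(275 + x\right)$)
$\frac{1}{\left(-29970 - 18948\right) + B{\left(73 \right)}} = \frac{1}{\left(-29970 - 18948\right) + \left(-15675 + 73^{2} + 218 \cdot 73\right)} = \frac{1}{\left(-29970 - 18948\right) + \left(-15675 + 5329 + 15914\right)} = \frac{1}{-48918 + 5568} = \frac{1}{-43350} = - \frac{1}{43350}$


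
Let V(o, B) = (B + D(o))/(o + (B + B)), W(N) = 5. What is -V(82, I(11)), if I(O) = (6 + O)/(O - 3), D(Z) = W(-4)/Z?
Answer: -239/9430 ≈ -0.025345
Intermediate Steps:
D(Z) = 5/Z
I(O) = (6 + O)/(-3 + O)
V(o, B) = (B + 5/o)/(o + 2*B) (V(o, B) = (B + 5/o)/(o + (B + B)) = (B + 5/o)/(o + 2*B))
-V(82, I(11)) = -(5 + ((6 + 11)/(-3 + 11))*82)/(82*(82 + 2*((6 + 11)/(-3 + 11)))) = -(5 + (17/8)*82)/(82*(82 + 2*(17/8))) = -(5 + 697/4)/(82*(82 + 17/4)) = -717/(82*345/4*4) = -4*717/(82*345*4) = -1*239/9430 = -239/9430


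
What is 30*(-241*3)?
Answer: -21690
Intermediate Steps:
30*(-241*3) = 30*(-723) = -21690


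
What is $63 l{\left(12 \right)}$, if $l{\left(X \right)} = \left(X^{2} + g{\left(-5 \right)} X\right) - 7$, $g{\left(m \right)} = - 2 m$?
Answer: $16191$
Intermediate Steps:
$l{\left(X \right)} = -7 + X^{2} + 10 X$ ($l{\left(X \right)} = \left(X^{2} + \left(-2\right) \left(-5\right) X\right) - 7 = \left(X^{2} + 10 X\right) - 7 = -7 + X^{2} + 10 X$)
$63 l{\left(12 \right)} = 63 \left(-7 + 12^{2} + 10 \cdot 12\right) = 63 \left(-7 + 144 + 120\right) = 63 \cdot 257 = 16191$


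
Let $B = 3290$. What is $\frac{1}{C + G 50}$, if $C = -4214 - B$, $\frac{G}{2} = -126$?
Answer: $- \frac{1}{20104} \approx -4.9741 \cdot 10^{-5}$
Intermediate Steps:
$G = -252$ ($G = 2 \left(-126\right) = -252$)
$C = -7504$ ($C = -4214 - 3290 = -7504$)
$\frac{1}{C + G 50} = \frac{1}{-7504 - 12600} = \frac{1}{-20104} = - \frac{1}{20104}$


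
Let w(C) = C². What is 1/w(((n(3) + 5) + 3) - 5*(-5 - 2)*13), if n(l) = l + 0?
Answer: 1/217156 ≈ 4.6050e-6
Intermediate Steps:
n(l) = l
1/w(((n(3) + 5) + 3) - 5*(-5 - 2)*13) = 1/((((3 + 5) + 3) - 5*(-5 - 2)*13)²) = 1/(((8 + 3) - 5*(-7)*13)²) = 1/((11 + 35*13)²) = 1/((11 + 455)²) = 1/(466²) = 1/217156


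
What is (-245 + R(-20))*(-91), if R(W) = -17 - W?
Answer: 22022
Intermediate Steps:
(-245 + R(-20))*(-91) = (-245 + (-17 - 1*(-20)))*(-91) = (-245 + (-17 + 20))*(-91) = (-245 + 3)*(-91) = -242*(-91) = 22022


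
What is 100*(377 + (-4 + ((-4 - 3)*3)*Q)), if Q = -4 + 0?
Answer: 45700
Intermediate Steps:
Q = -4
100*(377 + (-4 + ((-4 - 3)*3)*Q)) = 100*(377 + (-4 + ((-4 - 3)*3)*(-4))) = 100*(377 + (-4 - 7*3*(-4))) = 100*(377 + (-4 - 21*(-4))) = 100*(377 + (-4 + 84)) = 100*(377 + 80) = 100*457 = 45700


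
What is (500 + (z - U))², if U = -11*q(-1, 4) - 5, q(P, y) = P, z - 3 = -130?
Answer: 134689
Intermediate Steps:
z = -127 (z = 3 - 130 = -127)
U = 6 (U = -11*(-1) - 5 = 11 - 5 = 6)
(500 + (z - U))² = (500 + (-127 - 1*6))² = (500 + (-127 - 6))² = (500 - 133)² = 367² = 134689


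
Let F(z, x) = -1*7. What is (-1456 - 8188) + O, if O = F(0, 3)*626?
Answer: -14026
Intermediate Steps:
F(z, x) = -7
O = -4382 (O = -7*626 = -4382)
(-1456 - 8188) + O = (-1456 - 8188) - 4382 = -9644 - 4382 = -14026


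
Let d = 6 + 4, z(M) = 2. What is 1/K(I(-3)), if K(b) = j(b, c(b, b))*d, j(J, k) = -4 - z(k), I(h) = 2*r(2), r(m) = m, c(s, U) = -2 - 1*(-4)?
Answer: -1/60 ≈ -0.016667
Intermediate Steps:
c(s, U) = 2 (c(s, U) = -2 + 4 = 2)
I(h) = 4 (I(h) = 2*2 = 4)
j(J, k) = -6 (j(J, k) = -4 - 1*2 = -4 - 2 = -6)
d = 10
K(b) = -60 (K(b) = -6*10 = -60)
1/K(I(-3)) = 1/(-60) = -1/60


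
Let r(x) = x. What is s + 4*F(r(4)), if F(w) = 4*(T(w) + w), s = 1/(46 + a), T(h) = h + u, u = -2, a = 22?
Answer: 6529/68 ≈ 96.015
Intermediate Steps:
T(h) = -2 + h (T(h) = h - 2 = -2 + h)
s = 1/68 (s = 1/(46 + 22) = 1/68 ≈ 0.014706)
F(w) = -8 + 8*w (F(w) = 4*((-2 + w) + w) = 4*(-2 + 2*w) = -8 + 8*w)
s + 4*F(r(4)) = 1/68 + 4*(-8 + 8*4) = 1/68 + 4*(-8 + 32) = 1/68 + 4*24 = 1/68 + 96 = 6529/68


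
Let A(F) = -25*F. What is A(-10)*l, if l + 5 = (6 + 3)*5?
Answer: 10000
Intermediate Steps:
l = 40 (l = -5 + (6 + 3)*5 = -5 + 9*5 = -5 + 45 = 40)
A(-10)*l = -25*(-10)*40 = 250*40 = 10000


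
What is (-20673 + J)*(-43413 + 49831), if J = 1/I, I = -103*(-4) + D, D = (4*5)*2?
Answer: -29985521755/226 ≈ -1.3268e+8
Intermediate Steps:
D = 40 (D = 20*2 = 40)
I = 452 (I = -103*(-4) + 40 = 412 + 40 = 452)
J = 1/452 ≈ 0.0022124
(-20673 + J)*(-43413 + 49831) = (-20673 + 1/452)*(-43413 + 49831) = -9344195/452*6418 = -29985521755/226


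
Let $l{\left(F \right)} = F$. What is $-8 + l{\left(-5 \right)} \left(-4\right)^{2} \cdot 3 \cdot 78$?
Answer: $-18728$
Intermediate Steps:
$-8 + l{\left(-5 \right)} \left(-4\right)^{2} \cdot 3 \cdot 78 = -8 + - 5 \left(-4\right)^{2} \cdot 3 \cdot 78 = -8 + \left(-5\right) 16 \cdot 3 \cdot 78 = -8 + \left(-80\right) 3 \cdot 78 = -8 - 18720 = -18728$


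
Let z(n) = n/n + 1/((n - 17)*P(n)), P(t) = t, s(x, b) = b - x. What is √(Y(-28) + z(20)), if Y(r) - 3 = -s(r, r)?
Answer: √3615/30 ≈ 2.0042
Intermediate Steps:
z(n) = 1 + 1/(n*(-17 + n)) (z(n) = n/n + 1/((n - 17)*n) = 1 + 1/((-17 + n)*n) = 1 + 1/(n*(-17 + n)))
Y(r) = 3 (Y(r) = 3 - (r - r) = 3 - 1*0 = 3 + 0 = 3)
√(Y(-28) + z(20)) = √(3 + (1 + 20² - 17*20)/(20*(-17 + 20))) = √(3 + (1/20)*(1 + 400 - 340)/3) = √(3 + (1/20)*(⅓)*61) = √(3 + 61/60) = √(241/60) = √3615/30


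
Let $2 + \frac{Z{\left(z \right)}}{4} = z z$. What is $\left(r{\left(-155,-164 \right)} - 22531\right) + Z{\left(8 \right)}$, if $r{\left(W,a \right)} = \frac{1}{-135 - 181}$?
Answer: $- \frac{7041429}{316} \approx -22283.0$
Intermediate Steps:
$r{\left(W,a \right)} = - \frac{1}{316}$ ($r{\left(W,a \right)} = \frac{1}{-316} = - \frac{1}{316}$)
$Z{\left(z \right)} = -8 + 4 z^{2}$ ($Z{\left(z \right)} = -8 + 4 z z = -8 + 4 z^{2}$)
$\left(r{\left(-155,-164 \right)} - 22531\right) + Z{\left(8 \right)} = \left(- \frac{1}{316} - 22531\right) - \left(8 - 4 \cdot 8^{2}\right) = - \frac{7119797}{316} + \left(-8 + 4 \cdot 64\right) = - \frac{7119797}{316} + \left(-8 + 256\right) = - \frac{7119797}{316} + 248 = - \frac{7041429}{316}$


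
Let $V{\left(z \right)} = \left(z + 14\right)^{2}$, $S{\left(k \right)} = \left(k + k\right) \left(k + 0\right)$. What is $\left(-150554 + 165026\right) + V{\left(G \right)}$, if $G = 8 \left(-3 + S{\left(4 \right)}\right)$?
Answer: $74988$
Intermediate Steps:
$S{\left(k \right)} = 2 k^{2}$ ($S{\left(k \right)} = 2 k k = 2 k^{2}$)
$G = 232$ ($G = 8 \left(-3 + 2 \cdot 4^{2}\right) = 8 \left(-3 + 2 \cdot 16\right) = 8 \left(-3 + 32\right) = 8 \cdot 29 = 232$)
$V{\left(z \right)} = \left(14 + z\right)^{2}$
$\left(-150554 + 165026\right) + V{\left(G \right)} = \left(-150554 + 165026\right) + \left(14 + 232\right)^{2} = 14472 + 246^{2} = 14472 + 60516 = 74988$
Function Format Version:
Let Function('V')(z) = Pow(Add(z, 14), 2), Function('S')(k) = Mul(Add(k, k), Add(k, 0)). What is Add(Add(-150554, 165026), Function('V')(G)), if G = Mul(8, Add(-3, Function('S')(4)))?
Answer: 74988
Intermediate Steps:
Function('S')(k) = Mul(2, Pow(k, 2)) (Function('S')(k) = Mul(Mul(2, k), k) = Mul(2, Pow(k, 2)))
G = 232 (G = Mul(8, Add(-3, Mul(2, Pow(4, 2)))) = Mul(8, Add(-3, Mul(2, 16))) = Mul(8, Add(-3, 32)) = Mul(8, 29) = 232)
Function('V')(z) = Pow(Add(14, z), 2)
Add(Add(-150554, 165026), Function('V')(G)) = Add(Add(-150554, 165026), Pow(Add(14, 232), 2)) = Add(14472, Pow(246, 2)) = Add(14472, 60516) = 74988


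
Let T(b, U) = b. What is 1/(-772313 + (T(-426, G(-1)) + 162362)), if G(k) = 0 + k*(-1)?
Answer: -1/610377 ≈ -1.6383e-6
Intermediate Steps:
G(k) = -k (G(k) = 0 - k = -k)
1/(-772313 + (T(-426, G(-1)) + 162362)) = 1/(-772313 + (-426 + 162362)) = 1/(-772313 + 161936) = 1/(-610377) = -1/610377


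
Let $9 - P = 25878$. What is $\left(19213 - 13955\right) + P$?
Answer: $-20611$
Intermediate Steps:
$P = -25869$ ($P = 9 - 25878 = -25869$)
$\left(19213 - 13955\right) + P = \left(19213 - 13955\right) - 25869 = 5258 - 25869 = -20611$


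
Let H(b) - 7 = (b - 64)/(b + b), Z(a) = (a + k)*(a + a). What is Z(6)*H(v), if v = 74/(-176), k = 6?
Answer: 445464/37 ≈ 12040.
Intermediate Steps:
Z(a) = 2*a*(6 + a) (Z(a) = (a + 6)*(a + a) = (6 + a)*(2*a) = 2*a*(6 + a))
v = -37/88 (v = 74*(-1/176) = -37/88 ≈ -0.42045)
H(b) = 7 + (-64 + b)/(2*b) (H(b) = 7 + (b - 64)/(b + b) = 7 + (-64 + b)/((2*b)) = 7 + (-64 + b)*(1/(2*b)) = 7 + (-64 + b)/(2*b))
Z(6)*H(v) = (2*6*(6 + 6))*(15/2 - 32/(-37/88)) = (2*6*12)*(15/2 - 32*(-88/37)) = 144*(15/2 + 2816/37) = 144*(6187/74) = 445464/37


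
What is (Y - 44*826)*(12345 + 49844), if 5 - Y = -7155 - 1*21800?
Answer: -459203576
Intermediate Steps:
Y = 28960 (Y = 5 - (-7155 - 1*21800) = 5 - (-7155 - 21800) = 5 - 1*(-28955) = 5 + 28955 = 28960)
(Y - 44*826)*(12345 + 49844) = (28960 - 44*826)*(12345 + 49844) = (28960 - 36344)*62189 = -7384*62189 = -459203576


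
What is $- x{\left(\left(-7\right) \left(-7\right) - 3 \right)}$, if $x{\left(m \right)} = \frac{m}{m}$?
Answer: $-1$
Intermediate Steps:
$x{\left(m \right)} = 1$
$- x{\left(\left(-7\right) \left(-7\right) - 3 \right)} = \left(-1\right) 1 = -1$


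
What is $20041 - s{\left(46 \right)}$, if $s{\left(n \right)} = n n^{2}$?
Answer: $-77295$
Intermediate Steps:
$s{\left(n \right)} = n^{3}$
$20041 - s{\left(46 \right)} = 20041 - 46^{3} = 20041 - 97336 = -77295$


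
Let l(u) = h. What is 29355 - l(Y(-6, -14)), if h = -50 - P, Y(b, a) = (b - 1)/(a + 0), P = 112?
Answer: 29517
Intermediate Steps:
Y(b, a) = (-1 + b)/a
h = -162 (h = -50 - 1*112 = -50 - 112 = -162)
l(u) = -162
29355 - l(Y(-6, -14)) = 29355 - 1*(-162) = 29355 + 162 = 29517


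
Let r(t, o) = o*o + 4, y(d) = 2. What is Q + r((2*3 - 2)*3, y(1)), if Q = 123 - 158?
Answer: -27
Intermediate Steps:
Q = -35
r(t, o) = 4 + o**2 (r(t, o) = o**2 + 4 = 4 + o**2)
Q + r((2*3 - 2)*3, y(1)) = -35 + (4 + 2**2) = -35 + (4 + 4) = -35 + 8 = -27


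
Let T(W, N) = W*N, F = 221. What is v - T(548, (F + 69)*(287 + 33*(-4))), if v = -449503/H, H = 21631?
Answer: -532828220103/21631 ≈ -2.4633e+7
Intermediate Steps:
T(W, N) = N*W
v = -449503/21631 ≈ -20.780
v - T(548, (F + 69)*(287 + 33*(-4))) = -449503/21631 - (221 + 69)*(287 + 33*(-4))*548 = -449503/21631 - 290*(287 - 132)*548 = -449503/21631 - 290*155*548 = -449503/21631 - 44950*548 = -449503/21631 - 1*24632600 = -449503/21631 - 24632600 = -532828220103/21631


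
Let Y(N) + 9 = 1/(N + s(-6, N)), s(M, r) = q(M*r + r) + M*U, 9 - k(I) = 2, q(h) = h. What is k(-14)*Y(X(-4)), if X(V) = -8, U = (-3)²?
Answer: -1393/22 ≈ -63.318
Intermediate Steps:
U = 9
k(I) = 7 (k(I) = 9 - 1*2 = 9 - 2 = 7)
s(M, r) = r + 9*M + M*r (s(M, r) = (M*r + r) + M*9 = (r + M*r) + 9*M = r + 9*M + M*r)
Y(N) = -9 + 1/(-54 - 4*N) (Y(N) = -9 + 1/(N + (9*(-6) + N*(1 - 6))) = -9 + 1/(N + (-54 + N*(-5))) = -9 + 1/(N + (-54 - 5*N)) = -9 + 1/(-54 - 4*N))
k(-14)*Y(X(-4)) = 7*((487 + 36*(-8))/(2*(-27 - 2*(-8)))) = 7*((487 - 288)/(2*(-27 + 16))) = 7*((½)*199/(-11)) = 7*((½)*(-1/11)*199) = 7*(-199/22) = -1393/22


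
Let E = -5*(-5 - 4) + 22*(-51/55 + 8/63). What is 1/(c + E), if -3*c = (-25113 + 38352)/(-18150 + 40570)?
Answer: 1412460/38414417 ≈ 0.036769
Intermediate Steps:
c = -4413/22420 (c = -(-25113 + 38352)/(3*(-18150 + 40570)) = -4413/22420 ≈ -0.19683)
E = 8629/315 (E = -5*(-9) + 22*(-51*1/55 + 8*(1/63)) = 45 + 22*(-51/55 + 8/63) = 45 + 22*(-2773/3465) = 45 - 5546/315 = 8629/315 ≈ 27.394)
1/(c + E) = 1/(-4413/22420 + 8629/315) = 1/(38414417/1412460) = 1412460/38414417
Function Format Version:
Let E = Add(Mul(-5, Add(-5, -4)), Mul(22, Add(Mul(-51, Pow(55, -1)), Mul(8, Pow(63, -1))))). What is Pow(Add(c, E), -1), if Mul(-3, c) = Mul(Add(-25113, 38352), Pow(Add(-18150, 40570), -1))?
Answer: Rational(1412460, 38414417) ≈ 0.036769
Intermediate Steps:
c = Rational(-4413, 22420) (c = Mul(Rational(-1, 3), Mul(Add(-25113, 38352), Pow(Add(-18150, 40570), -1))) = Mul(Rational(-1, 3), Mul(13239, Pow(22420, -1))) = Mul(Rational(-1, 3), Mul(13239, Rational(1, 22420))) = Mul(Rational(-1, 3), Rational(13239, 22420)) = Rational(-4413, 22420) ≈ -0.19683)
E = Rational(8629, 315) (E = Add(Mul(-5, -9), Mul(22, Add(Mul(-51, Rational(1, 55)), Mul(8, Rational(1, 63))))) = Add(45, Mul(22, Add(Rational(-51, 55), Rational(8, 63)))) = Add(45, Mul(22, Rational(-2773, 3465))) = Add(45, Rational(-5546, 315)) = Rational(8629, 315) ≈ 27.394)
Pow(Add(c, E), -1) = Pow(Add(Rational(-4413, 22420), Rational(8629, 315)), -1) = Pow(Rational(38414417, 1412460), -1) = Rational(1412460, 38414417)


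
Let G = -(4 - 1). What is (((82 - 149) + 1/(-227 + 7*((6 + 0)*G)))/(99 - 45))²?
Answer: 191844/124609 ≈ 1.5396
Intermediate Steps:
G = -3 (G = -1*3 = -3)
(((82 - 149) + 1/(-227 + 7*((6 + 0)*G)))/(99 - 45))² = (((82 - 149) + 1/(-227 + 7*((6 + 0)*(-3))))/(99 - 45))² = ((-67 + 1/(-227 + 7*(6*(-3))))/54)² = ((-67 + 1/(-227 + 7*(-18)))*(1/54))² = ((-67 + 1/(-227 - 126))*(1/54))² = ((-67 + 1/(-353))*(1/54))² = ((-67 - 1/353)*(1/54))² = (-23652/353*1/54)² = (-438/353)² = 191844/124609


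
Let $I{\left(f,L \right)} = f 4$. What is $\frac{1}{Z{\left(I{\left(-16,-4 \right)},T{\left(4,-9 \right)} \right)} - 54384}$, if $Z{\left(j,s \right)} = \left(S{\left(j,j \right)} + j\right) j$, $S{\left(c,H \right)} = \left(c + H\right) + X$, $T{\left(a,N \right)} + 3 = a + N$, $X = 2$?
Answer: $- \frac{1}{42224} \approx -2.3683 \cdot 10^{-5}$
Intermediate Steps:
$T{\left(a,N \right)} = -3 + N + a$ ($T{\left(a,N \right)} = -3 + \left(a + N\right) = -3 + \left(N + a\right) = -3 + N + a$)
$S{\left(c,H \right)} = 2 + H + c$ ($S{\left(c,H \right)} = \left(c + H\right) + 2 = \left(H + c\right) + 2 = 2 + H + c$)
$I{\left(f,L \right)} = 4 f$
$Z{\left(j,s \right)} = j \left(2 + 3 j\right)$ ($Z{\left(j,s \right)} = \left(\left(2 + j + j\right) + j\right) j = \left(\left(2 + 2 j\right) + j\right) j = \left(2 + 3 j\right) j = j \left(2 + 3 j\right)$)
$\frac{1}{Z{\left(I{\left(-16,-4 \right)},T{\left(4,-9 \right)} \right)} - 54384} = \frac{1}{4 \left(-16\right) \left(2 + 3 \cdot 4 \left(-16\right)\right) - 54384} = \frac{1}{- 64 \left(2 + 3 \left(-64\right)\right) - 54384} = \frac{1}{- 64 \left(2 - 192\right) - 54384} = \frac{1}{\left(-64\right) \left(-190\right) - 54384} = \frac{1}{12160 - 54384} = \frac{1}{-42224} = - \frac{1}{42224}$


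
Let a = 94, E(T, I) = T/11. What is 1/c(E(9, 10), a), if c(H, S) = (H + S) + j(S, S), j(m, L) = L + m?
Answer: 11/3111 ≈ 0.0035358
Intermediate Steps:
E(T, I) = T/11 (E(T, I) = T*(1/11) = T/11)
c(H, S) = H + 3*S (c(H, S) = (H + S) + (S + S) = (H + S) + 2*S = H + 3*S)
1/c(E(9, 10), a) = 1/((1/11)*9 + 3*94) = 1/(9/11 + 282) = 1/(3111/11) = 11/3111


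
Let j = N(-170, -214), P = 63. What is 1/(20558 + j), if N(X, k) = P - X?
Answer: 1/20791 ≈ 4.8098e-5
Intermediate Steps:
N(X, k) = 63 - X
j = 233 (j = 63 - 1*(-170) = 63 + 170 = 233)
1/(20558 + j) = 1/(20558 + 233) = 1/20791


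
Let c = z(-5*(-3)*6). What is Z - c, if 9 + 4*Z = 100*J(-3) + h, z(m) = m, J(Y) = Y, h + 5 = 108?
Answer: -283/2 ≈ -141.50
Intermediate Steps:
h = 103 (h = -5 + 108 = 103)
Z = -103/2 (Z = -9/4 + (100*(-3) + 103)/4 = -9/4 + (-300 + 103)/4 = -9/4 + (¼)*(-197) = -9/4 - 197/4 = -103/2 ≈ -51.500)
c = 90 (c = -5*(-3)*6 = 15*6 = 90)
Z - c = -103/2 - 1*90 = -103/2 - 90 = -283/2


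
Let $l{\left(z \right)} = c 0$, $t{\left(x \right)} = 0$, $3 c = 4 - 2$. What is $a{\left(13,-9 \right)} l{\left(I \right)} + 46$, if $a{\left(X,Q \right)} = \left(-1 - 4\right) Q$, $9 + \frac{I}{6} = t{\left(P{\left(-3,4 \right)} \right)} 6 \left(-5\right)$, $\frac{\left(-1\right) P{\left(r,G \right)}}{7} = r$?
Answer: $46$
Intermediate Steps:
$P{\left(r,G \right)} = - 7 r$
$c = \frac{2}{3}$ ($c = \frac{4 - 2}{3} = \frac{1}{3} \cdot 2 = \frac{2}{3} \approx 0.66667$)
$I = -54$ ($I = -54 + 6 \cdot 0 \cdot 6 \left(-5\right) = -54 + 6 \cdot 0 \left(-5\right) = -54 + 6 \cdot 0 = -54 + 0 = -54$)
$l{\left(z \right)} = 0$ ($l{\left(z \right)} = \frac{2}{3} \cdot 0 = 0$)
$a{\left(X,Q \right)} = - 5 Q$
$a{\left(13,-9 \right)} l{\left(I \right)} + 46 = \left(-5\right) \left(-9\right) 0 + 46 = 45 \cdot 0 + 46 = 0 + 46 = 46$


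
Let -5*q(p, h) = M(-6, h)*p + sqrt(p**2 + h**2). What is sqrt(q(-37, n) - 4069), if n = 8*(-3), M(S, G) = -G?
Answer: sqrt(-97285 - 5*sqrt(1945))/5 ≈ 62.452*I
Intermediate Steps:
n = -24
q(p, h) = -sqrt(h**2 + p**2)/5 + h*p/5 (q(p, h) = -((-h)*p + sqrt(p**2 + h**2))/5 = -(-h*p + sqrt(h**2 + p**2))/5 = -(sqrt(h**2 + p**2) - h*p)/5 = -sqrt(h**2 + p**2)/5 + h*p/5)
sqrt(q(-37, n) - 4069) = sqrt((-sqrt((-24)**2 + (-37)**2)/5 + (1/5)*(-24)*(-37)) - 4069) = sqrt((-sqrt(576 + 1369)/5 + 888/5) - 4069) = sqrt((-sqrt(1945)/5 + 888/5) - 4069) = sqrt((888/5 - sqrt(1945)/5) - 4069) = sqrt(-19457/5 - sqrt(1945)/5)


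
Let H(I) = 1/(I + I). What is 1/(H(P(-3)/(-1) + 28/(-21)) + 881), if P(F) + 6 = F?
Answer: 46/40529 ≈ 0.0011350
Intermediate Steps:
P(F) = -6 + F
H(I) = 1/(2*I)
1/(H(P(-3)/(-1) + 28/(-21)) + 881) = 1/(1/(2*((-6 - 3)/(-1) + 28/(-21))) + 881) = 1/(1/(2*(-9*(-1) + 28*(-1/21))) + 881) = 1/(1/(2*(9 - 4/3)) + 881) = 1/(1/(2*(23/3)) + 881) = 1/((½)*(3/23) + 881) = 1/(3/46 + 881) = 1/(40529/46) = 46/40529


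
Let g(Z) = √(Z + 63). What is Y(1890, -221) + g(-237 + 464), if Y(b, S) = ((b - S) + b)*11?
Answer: 44011 + √290 ≈ 44028.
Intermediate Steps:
g(Z) = √(63 + Z)
Y(b, S) = -11*S + 22*b (Y(b, S) = (-S + 2*b)*11 = -11*S + 22*b)
Y(1890, -221) + g(-237 + 464) = (-11*(-221) + 22*1890) + √(63 + (-237 + 464)) = (2431 + 41580) + √(63 + 227) = 44011 + √290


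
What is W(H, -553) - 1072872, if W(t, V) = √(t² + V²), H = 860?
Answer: -1072872 + √1045409 ≈ -1.0719e+6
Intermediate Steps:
W(t, V) = √(V² + t²)
W(H, -553) - 1072872 = √((-553)² + 860²) - 1072872 = √(305809 + 739600) - 1072872 = √1045409 - 1072872 = -1072872 + √1045409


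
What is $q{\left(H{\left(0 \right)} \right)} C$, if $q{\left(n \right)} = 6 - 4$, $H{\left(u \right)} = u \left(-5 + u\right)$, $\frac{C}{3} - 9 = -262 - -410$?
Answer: $942$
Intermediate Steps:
$C = 471$ ($C = 27 + 3 \left(-262 - -410\right) = 27 + 3 \left(-262 + 410\right) = 27 + 3 \cdot 148 = 27 + 444 = 471$)
$q{\left(n \right)} = 2$
$q{\left(H{\left(0 \right)} \right)} C = 2 \cdot 471 = 942$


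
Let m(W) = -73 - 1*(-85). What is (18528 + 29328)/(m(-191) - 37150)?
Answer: -23928/18569 ≈ -1.2886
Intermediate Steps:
m(W) = 12 (m(W) = -73 + 85 = 12)
(18528 + 29328)/(m(-191) - 37150) = (18528 + 29328)/(12 - 37150) = 47856/(-37138) = 47856*(-1/37138) = -23928/18569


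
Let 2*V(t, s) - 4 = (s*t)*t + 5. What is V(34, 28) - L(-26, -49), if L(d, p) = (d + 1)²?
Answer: 31127/2 ≈ 15564.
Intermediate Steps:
V(t, s) = 9/2 + s*t²/2 (V(t, s) = 2 + ((s*t)*t + 5)/2 = 2 + (s*t² + 5)/2 = 2 + (5 + s*t²)/2 = 2 + (5/2 + s*t²/2) = 9/2 + s*t²/2)
L(d, p) = (1 + d)²
V(34, 28) - L(-26, -49) = (9/2 + (½)*28*34²) - (1 - 26)² = (9/2 + (½)*28*1156) - 1*(-25)² = (9/2 + 16184) - 1*625 = 32377/2 - 625 = 31127/2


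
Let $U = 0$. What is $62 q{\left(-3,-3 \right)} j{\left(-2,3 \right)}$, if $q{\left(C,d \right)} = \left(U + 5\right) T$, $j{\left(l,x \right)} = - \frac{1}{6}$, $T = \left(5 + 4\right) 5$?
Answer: $-2325$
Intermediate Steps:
$T = 45$ ($T = 9 \cdot 5 = 45$)
$j{\left(l,x \right)} = - \frac{1}{6}$ ($j{\left(l,x \right)} = \left(-1\right) \frac{1}{6} = - \frac{1}{6}$)
$q{\left(C,d \right)} = 225$ ($q{\left(C,d \right)} = \left(0 + 5\right) 45 = 5 \cdot 45 = 225$)
$62 q{\left(-3,-3 \right)} j{\left(-2,3 \right)} = 62 \cdot 225 \left(- \frac{1}{6}\right) = 13950 \left(- \frac{1}{6}\right) = -2325$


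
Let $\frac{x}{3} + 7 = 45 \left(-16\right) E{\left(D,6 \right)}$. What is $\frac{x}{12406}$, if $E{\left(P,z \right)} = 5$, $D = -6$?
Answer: $- \frac{10821}{12406} \approx -0.87224$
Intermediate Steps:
$x = -10821$ ($x = -21 + 3 \cdot 45 \left(-16\right) 5 = -21 + 3 \left(\left(-720\right) 5\right) = -21 + 3 \left(-3600\right) = -21 - 10800 = -10821$)
$\frac{x}{12406} = - \frac{10821}{12406}$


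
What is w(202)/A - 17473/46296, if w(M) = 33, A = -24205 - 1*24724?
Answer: -856464185/2265216984 ≈ -0.37809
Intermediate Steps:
A = -48929 (A = -24205 - 24724 = -48929)
w(202)/A - 17473/46296 = 33/(-48929) - 17473/46296 = 33*(-1/48929) - 17473*1/46296 = -33/48929 - 17473/46296 = -856464185/2265216984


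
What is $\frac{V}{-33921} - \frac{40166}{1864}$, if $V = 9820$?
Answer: $- \frac{690387683}{31614372} \approx -21.838$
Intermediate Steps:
$\frac{V}{-33921} - \frac{40166}{1864} = \frac{9820}{-33921} - \frac{40166}{1864} = 9820 \left(- \frac{1}{33921}\right) - \frac{20083}{932} = - \frac{9820}{33921} - \frac{20083}{932} = - \frac{690387683}{31614372}$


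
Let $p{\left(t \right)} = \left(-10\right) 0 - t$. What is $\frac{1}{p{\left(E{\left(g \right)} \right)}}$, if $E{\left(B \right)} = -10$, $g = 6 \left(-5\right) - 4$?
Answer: $\frac{1}{10} \approx 0.1$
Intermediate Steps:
$g = -34$ ($g = -30 - 4 = -34$)
$p{\left(t \right)} = - t$ ($p{\left(t \right)} = 0 - t = - t$)
$\frac{1}{p{\left(E{\left(g \right)} \right)}} = \frac{1}{\left(-1\right) \left(-10\right)} = \frac{1}{10}$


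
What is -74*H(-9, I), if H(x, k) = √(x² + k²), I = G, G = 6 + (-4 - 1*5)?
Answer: -222*√10 ≈ -702.03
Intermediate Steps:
G = -3 (G = 6 + (-4 - 5) = 6 - 9 = -3)
I = -3
H(x, k) = √(k² + x²)
-74*H(-9, I) = -74*√((-3)² + (-9)²) = -74*√(9 + 81) = -222*√10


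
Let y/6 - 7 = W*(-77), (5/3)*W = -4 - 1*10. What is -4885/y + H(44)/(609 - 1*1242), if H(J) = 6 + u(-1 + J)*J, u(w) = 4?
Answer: -6343591/4138554 ≈ -1.5328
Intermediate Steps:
W = -42/5 (W = 3*(-4 - 1*10)/5 = 3*(-4 - 10)/5 = (3/5)*(-14) = -42/5 ≈ -8.4000)
H(J) = 6 + 4*J
y = 19614/5 (y = 42 + 6*(-42/5*(-77)) = 42 + 6*(3234/5) = 42 + 19404/5 = 19614/5 ≈ 3922.8)
-4885/y + H(44)/(609 - 1*1242) = -4885/19614/5 + (6 + 4*44)/(609 - 1*1242) = -4885*5/19614 + (6 + 176)/(609 - 1242) = -24425/19614 + 182/(-633) = -24425/19614 + 182*(-1/633) = -24425/19614 - 182/633 = -6343591/4138554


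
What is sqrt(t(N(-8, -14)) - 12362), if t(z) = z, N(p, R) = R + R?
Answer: I*sqrt(12390) ≈ 111.31*I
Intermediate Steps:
N(p, R) = 2*R
sqrt(t(N(-8, -14)) - 12362) = sqrt(2*(-14) - 12362) = sqrt(-28 - 12362) = sqrt(-12390) = I*sqrt(12390)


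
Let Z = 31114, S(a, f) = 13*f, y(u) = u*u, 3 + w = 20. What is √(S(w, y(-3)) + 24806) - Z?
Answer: -31114 + √24923 ≈ -30956.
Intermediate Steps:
w = 17 (w = -3 + 20 = 17)
y(u) = u²
√(S(w, y(-3)) + 24806) - Z = √(13*(-3)² + 24806) - 1*31114 = √(13*9 + 24806) - 31114 = √(117 + 24806) - 31114 = √24923 - 31114 = -31114 + √24923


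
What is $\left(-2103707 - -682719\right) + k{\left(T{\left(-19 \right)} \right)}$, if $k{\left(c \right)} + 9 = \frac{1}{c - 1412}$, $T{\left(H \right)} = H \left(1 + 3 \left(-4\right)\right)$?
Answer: $- \frac{1709459392}{1203} \approx -1.421 \cdot 10^{6}$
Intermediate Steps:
$T{\left(H \right)} = - 11 H$ ($T{\left(H \right)} = H \left(1 - 12\right) = H \left(-11\right) = - 11 H$)
$k{\left(c \right)} = -9 + \frac{1}{-1412 + c}$ ($k{\left(c \right)} = -9 + \frac{1}{c - 1412} = -9 + \frac{1}{-1412 + c}$)
$\left(-2103707 - -682719\right) + k{\left(T{\left(-19 \right)} \right)} = \left(-2103707 - -682719\right) + \frac{12709 - 9 \left(\left(-11\right) \left(-19\right)\right)}{-1412 - -209} = \left(-2103707 + 682719\right) + \frac{12709 - 1881}{-1412 + 209} = -1420988 + \frac{12709 - 1881}{-1203} = -1420988 - \frac{10828}{1203} = - \frac{1709459392}{1203}$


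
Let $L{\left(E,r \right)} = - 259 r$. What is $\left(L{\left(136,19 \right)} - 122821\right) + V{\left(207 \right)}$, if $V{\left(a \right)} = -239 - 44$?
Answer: $-128025$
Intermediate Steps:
$V{\left(a \right)} = -283$ ($V{\left(a \right)} = -239 - 44 = -283$)
$\left(L{\left(136,19 \right)} - 122821\right) + V{\left(207 \right)} = \left(\left(-259\right) 19 - 122821\right) - 283 = \left(-4921 - 122821\right) - 283 = -127742 - 283 = -128025$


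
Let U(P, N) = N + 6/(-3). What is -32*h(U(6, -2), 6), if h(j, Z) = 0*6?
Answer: 0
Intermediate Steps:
U(P, N) = -2 + N (U(P, N) = N + 6*(-1/3) = N - 2 = -2 + N)
h(j, Z) = 0
-32*h(U(6, -2), 6) = -32*0 = 0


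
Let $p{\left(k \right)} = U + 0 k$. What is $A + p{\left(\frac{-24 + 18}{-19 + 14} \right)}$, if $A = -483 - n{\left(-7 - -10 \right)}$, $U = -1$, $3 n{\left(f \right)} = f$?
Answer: $-485$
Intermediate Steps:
$n{\left(f \right)} = \frac{f}{3}$
$p{\left(k \right)} = -1$ ($p{\left(k \right)} = -1 + 0 k = -1 + 0 = -1$)
$A = -484$ ($A = -483 - \frac{-7 - -10}{3} = -483 - \frac{-7 + 10}{3} = -483 - \frac{1}{3} \cdot 3 = -483 - 1 = -484$)
$A + p{\left(\frac{-24 + 18}{-19 + 14} \right)} = -484 - 1 = -485$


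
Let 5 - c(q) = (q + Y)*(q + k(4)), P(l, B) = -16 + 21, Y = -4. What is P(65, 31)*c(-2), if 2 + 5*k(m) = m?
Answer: -23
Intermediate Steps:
k(m) = -⅖ + m/5
P(l, B) = 5
c(q) = 5 - (-4 + q)*(⅖ + q) (c(q) = 5 - (q - 4)*(q + (-⅖ + (⅕)*4)) = 5 - (-4 + q)*(q + (-⅖ + ⅘)) = 5 - (-4 + q)*(q + ⅖) = 5 - (-4 + q)*(⅖ + q))
P(65, 31)*c(-2) = 5*(33/5 - 1*(-2)² + (18/5)*(-2)) = 5*(33/5 - 1*4 - 36/5) = 5*(33/5 - 4 - 36/5) = 5*(-23/5) = -23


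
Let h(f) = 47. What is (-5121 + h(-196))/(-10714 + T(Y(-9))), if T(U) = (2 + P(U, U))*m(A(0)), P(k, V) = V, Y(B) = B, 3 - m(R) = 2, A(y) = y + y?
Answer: 5074/10721 ≈ 0.47328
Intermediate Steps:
A(y) = 2*y
m(R) = 1 (m(R) = 3 - 1*2 = 3 - 2 = 1)
T(U) = 2 + U (T(U) = (2 + U)*1 = 2 + U)
(-5121 + h(-196))/(-10714 + T(Y(-9))) = (-5121 + 47)/(-10714 + (2 - 9)) = -5074/(-10714 - 7) = -5074/(-10721) = -5074*(-1/10721) = 5074/10721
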